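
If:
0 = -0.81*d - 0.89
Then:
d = -1.10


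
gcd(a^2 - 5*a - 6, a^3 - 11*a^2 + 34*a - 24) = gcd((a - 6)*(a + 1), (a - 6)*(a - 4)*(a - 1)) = a - 6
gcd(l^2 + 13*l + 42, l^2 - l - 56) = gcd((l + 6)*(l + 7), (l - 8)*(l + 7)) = l + 7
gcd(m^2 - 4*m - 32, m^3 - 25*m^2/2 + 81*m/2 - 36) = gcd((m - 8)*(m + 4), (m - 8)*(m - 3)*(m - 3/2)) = m - 8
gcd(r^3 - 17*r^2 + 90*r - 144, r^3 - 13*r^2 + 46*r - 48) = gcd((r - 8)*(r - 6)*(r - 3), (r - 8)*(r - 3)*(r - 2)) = r^2 - 11*r + 24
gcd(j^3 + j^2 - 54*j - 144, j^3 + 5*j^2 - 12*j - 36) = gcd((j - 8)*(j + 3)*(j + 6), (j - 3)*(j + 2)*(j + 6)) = j + 6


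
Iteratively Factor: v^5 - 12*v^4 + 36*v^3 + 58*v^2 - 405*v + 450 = (v - 5)*(v^4 - 7*v^3 + v^2 + 63*v - 90) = (v - 5)*(v + 3)*(v^3 - 10*v^2 + 31*v - 30) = (v - 5)*(v - 3)*(v + 3)*(v^2 - 7*v + 10) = (v - 5)^2*(v - 3)*(v + 3)*(v - 2)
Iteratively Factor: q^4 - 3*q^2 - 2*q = (q + 1)*(q^3 - q^2 - 2*q) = (q - 2)*(q + 1)*(q^2 + q) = (q - 2)*(q + 1)^2*(q)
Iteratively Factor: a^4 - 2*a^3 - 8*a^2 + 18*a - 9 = (a + 3)*(a^3 - 5*a^2 + 7*a - 3) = (a - 1)*(a + 3)*(a^2 - 4*a + 3) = (a - 1)^2*(a + 3)*(a - 3)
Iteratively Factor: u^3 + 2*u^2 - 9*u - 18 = (u - 3)*(u^2 + 5*u + 6) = (u - 3)*(u + 3)*(u + 2)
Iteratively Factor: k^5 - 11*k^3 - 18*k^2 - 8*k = (k - 4)*(k^4 + 4*k^3 + 5*k^2 + 2*k) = k*(k - 4)*(k^3 + 4*k^2 + 5*k + 2) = k*(k - 4)*(k + 1)*(k^2 + 3*k + 2) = k*(k - 4)*(k + 1)^2*(k + 2)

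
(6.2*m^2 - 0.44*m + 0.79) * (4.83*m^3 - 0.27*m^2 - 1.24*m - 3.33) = 29.946*m^5 - 3.7992*m^4 - 3.7535*m^3 - 20.3137*m^2 + 0.4856*m - 2.6307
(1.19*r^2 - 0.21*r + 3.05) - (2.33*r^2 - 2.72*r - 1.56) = -1.14*r^2 + 2.51*r + 4.61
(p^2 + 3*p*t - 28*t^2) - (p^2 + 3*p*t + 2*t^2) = -30*t^2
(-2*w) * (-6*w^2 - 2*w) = 12*w^3 + 4*w^2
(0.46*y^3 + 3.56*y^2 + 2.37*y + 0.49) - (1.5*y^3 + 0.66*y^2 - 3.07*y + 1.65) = -1.04*y^3 + 2.9*y^2 + 5.44*y - 1.16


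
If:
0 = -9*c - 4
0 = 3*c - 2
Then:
No Solution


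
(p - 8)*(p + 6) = p^2 - 2*p - 48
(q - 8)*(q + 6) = q^2 - 2*q - 48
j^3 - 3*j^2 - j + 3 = (j - 3)*(j - 1)*(j + 1)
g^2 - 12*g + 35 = (g - 7)*(g - 5)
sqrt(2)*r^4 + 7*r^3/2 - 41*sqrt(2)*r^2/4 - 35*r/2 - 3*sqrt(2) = (r - 2*sqrt(2))*(r + sqrt(2)/2)*(r + 3*sqrt(2))*(sqrt(2)*r + 1/2)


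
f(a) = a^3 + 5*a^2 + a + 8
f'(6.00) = 169.00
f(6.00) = 410.00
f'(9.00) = 334.00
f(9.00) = 1151.00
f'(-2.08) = -6.82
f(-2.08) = 18.55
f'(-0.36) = -2.21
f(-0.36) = 8.24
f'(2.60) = 47.28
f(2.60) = 61.98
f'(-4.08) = 10.14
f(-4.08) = 19.23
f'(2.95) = 56.61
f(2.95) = 80.13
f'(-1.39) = -7.10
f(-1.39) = 13.58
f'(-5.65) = 40.27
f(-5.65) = -18.40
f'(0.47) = 6.36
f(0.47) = 9.68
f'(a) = 3*a^2 + 10*a + 1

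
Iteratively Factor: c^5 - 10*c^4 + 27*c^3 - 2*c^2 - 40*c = (c + 1)*(c^4 - 11*c^3 + 38*c^2 - 40*c) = c*(c + 1)*(c^3 - 11*c^2 + 38*c - 40) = c*(c - 5)*(c + 1)*(c^2 - 6*c + 8) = c*(c - 5)*(c - 4)*(c + 1)*(c - 2)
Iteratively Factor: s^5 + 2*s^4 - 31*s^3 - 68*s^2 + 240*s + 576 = (s + 4)*(s^4 - 2*s^3 - 23*s^2 + 24*s + 144) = (s - 4)*(s + 4)*(s^3 + 2*s^2 - 15*s - 36) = (s - 4)^2*(s + 4)*(s^2 + 6*s + 9) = (s - 4)^2*(s + 3)*(s + 4)*(s + 3)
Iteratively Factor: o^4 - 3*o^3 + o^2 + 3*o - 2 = (o + 1)*(o^3 - 4*o^2 + 5*o - 2) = (o - 2)*(o + 1)*(o^2 - 2*o + 1) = (o - 2)*(o - 1)*(o + 1)*(o - 1)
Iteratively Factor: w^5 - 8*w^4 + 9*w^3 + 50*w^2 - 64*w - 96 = (w + 2)*(w^4 - 10*w^3 + 29*w^2 - 8*w - 48) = (w - 3)*(w + 2)*(w^3 - 7*w^2 + 8*w + 16) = (w - 4)*(w - 3)*(w + 2)*(w^2 - 3*w - 4) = (w - 4)*(w - 3)*(w + 1)*(w + 2)*(w - 4)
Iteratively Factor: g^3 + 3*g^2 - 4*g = (g + 4)*(g^2 - g) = g*(g + 4)*(g - 1)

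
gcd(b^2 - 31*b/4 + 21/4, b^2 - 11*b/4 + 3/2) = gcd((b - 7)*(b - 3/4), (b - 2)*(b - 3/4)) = b - 3/4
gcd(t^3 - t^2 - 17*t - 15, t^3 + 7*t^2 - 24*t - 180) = t - 5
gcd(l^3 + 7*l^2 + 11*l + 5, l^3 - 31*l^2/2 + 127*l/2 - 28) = 1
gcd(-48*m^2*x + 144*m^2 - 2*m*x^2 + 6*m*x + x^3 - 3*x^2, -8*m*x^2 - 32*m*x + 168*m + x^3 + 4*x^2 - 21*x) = -8*m*x + 24*m + x^2 - 3*x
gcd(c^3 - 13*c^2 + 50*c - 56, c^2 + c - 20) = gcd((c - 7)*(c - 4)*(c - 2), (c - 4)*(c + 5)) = c - 4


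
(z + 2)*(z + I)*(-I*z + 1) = -I*z^3 + 2*z^2 - 2*I*z^2 + 4*z + I*z + 2*I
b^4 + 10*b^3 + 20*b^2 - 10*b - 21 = (b - 1)*(b + 1)*(b + 3)*(b + 7)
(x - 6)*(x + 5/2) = x^2 - 7*x/2 - 15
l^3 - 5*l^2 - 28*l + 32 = (l - 8)*(l - 1)*(l + 4)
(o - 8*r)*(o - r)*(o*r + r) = o^3*r - 9*o^2*r^2 + o^2*r + 8*o*r^3 - 9*o*r^2 + 8*r^3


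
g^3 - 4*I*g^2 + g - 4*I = (g - 4*I)*(g - I)*(g + I)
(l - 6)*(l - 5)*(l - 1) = l^3 - 12*l^2 + 41*l - 30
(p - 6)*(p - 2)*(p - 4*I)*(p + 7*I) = p^4 - 8*p^3 + 3*I*p^3 + 40*p^2 - 24*I*p^2 - 224*p + 36*I*p + 336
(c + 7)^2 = c^2 + 14*c + 49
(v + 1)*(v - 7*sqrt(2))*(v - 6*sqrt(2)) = v^3 - 13*sqrt(2)*v^2 + v^2 - 13*sqrt(2)*v + 84*v + 84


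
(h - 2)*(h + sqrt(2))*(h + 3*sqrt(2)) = h^3 - 2*h^2 + 4*sqrt(2)*h^2 - 8*sqrt(2)*h + 6*h - 12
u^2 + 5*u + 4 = (u + 1)*(u + 4)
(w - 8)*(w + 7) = w^2 - w - 56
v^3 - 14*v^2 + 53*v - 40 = (v - 8)*(v - 5)*(v - 1)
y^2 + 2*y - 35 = (y - 5)*(y + 7)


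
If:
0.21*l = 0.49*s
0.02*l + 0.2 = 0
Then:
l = -10.00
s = -4.29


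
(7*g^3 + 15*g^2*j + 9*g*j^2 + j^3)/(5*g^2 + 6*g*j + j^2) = (7*g^2 + 8*g*j + j^2)/(5*g + j)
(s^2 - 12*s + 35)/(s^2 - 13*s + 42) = (s - 5)/(s - 6)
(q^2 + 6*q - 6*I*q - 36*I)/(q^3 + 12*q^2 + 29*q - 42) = (q - 6*I)/(q^2 + 6*q - 7)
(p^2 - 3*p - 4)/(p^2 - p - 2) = (p - 4)/(p - 2)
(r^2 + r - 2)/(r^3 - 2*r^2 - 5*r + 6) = 1/(r - 3)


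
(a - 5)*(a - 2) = a^2 - 7*a + 10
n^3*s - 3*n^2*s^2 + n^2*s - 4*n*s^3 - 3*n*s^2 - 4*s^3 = (n - 4*s)*(n + s)*(n*s + s)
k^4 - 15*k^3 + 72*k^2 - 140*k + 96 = (k - 8)*(k - 3)*(k - 2)^2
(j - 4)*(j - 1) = j^2 - 5*j + 4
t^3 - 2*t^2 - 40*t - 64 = (t - 8)*(t + 2)*(t + 4)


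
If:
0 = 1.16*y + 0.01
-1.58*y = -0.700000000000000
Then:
No Solution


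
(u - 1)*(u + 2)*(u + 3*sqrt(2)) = u^3 + u^2 + 3*sqrt(2)*u^2 - 2*u + 3*sqrt(2)*u - 6*sqrt(2)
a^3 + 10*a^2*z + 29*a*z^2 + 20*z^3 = (a + z)*(a + 4*z)*(a + 5*z)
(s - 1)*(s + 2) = s^2 + s - 2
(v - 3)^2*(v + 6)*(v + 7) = v^4 + 7*v^3 - 27*v^2 - 135*v + 378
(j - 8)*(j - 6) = j^2 - 14*j + 48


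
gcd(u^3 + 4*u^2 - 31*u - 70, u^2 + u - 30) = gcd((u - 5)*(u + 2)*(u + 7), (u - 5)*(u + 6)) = u - 5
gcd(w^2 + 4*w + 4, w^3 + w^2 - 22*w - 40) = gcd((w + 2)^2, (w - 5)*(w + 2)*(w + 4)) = w + 2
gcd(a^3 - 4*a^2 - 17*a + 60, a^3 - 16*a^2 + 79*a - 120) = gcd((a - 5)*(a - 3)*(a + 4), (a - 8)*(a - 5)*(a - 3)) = a^2 - 8*a + 15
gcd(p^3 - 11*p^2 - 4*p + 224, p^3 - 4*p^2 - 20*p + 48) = p + 4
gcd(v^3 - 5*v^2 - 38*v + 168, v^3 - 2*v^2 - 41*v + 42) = v^2 - v - 42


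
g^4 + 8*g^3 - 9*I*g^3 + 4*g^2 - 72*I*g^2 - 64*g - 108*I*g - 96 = (g + 2)*(g + 6)*(g - 8*I)*(g - I)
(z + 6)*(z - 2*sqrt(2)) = z^2 - 2*sqrt(2)*z + 6*z - 12*sqrt(2)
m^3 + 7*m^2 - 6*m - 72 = (m - 3)*(m + 4)*(m + 6)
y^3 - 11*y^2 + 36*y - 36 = (y - 6)*(y - 3)*(y - 2)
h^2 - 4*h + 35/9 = (h - 7/3)*(h - 5/3)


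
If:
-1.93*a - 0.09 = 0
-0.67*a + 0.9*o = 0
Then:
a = -0.05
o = -0.03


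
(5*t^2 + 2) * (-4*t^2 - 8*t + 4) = -20*t^4 - 40*t^3 + 12*t^2 - 16*t + 8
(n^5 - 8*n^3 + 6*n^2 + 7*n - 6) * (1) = n^5 - 8*n^3 + 6*n^2 + 7*n - 6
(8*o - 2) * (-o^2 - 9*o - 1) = -8*o^3 - 70*o^2 + 10*o + 2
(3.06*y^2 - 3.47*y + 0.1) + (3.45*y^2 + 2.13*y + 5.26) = 6.51*y^2 - 1.34*y + 5.36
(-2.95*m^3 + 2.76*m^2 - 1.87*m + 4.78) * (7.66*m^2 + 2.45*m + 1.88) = -22.597*m^5 + 13.9141*m^4 - 13.1082*m^3 + 37.2221*m^2 + 8.1954*m + 8.9864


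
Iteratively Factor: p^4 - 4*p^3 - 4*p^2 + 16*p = (p + 2)*(p^3 - 6*p^2 + 8*p) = (p - 2)*(p + 2)*(p^2 - 4*p) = p*(p - 2)*(p + 2)*(p - 4)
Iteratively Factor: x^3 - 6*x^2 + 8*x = (x - 4)*(x^2 - 2*x) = x*(x - 4)*(x - 2)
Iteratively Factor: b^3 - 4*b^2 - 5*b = (b)*(b^2 - 4*b - 5) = b*(b - 5)*(b + 1)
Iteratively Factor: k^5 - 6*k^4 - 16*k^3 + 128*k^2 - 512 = (k - 4)*(k^4 - 2*k^3 - 24*k^2 + 32*k + 128) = (k - 4)^2*(k^3 + 2*k^2 - 16*k - 32) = (k - 4)^2*(k + 2)*(k^2 - 16) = (k - 4)^3*(k + 2)*(k + 4)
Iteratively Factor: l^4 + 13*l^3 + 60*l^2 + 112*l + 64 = (l + 4)*(l^3 + 9*l^2 + 24*l + 16) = (l + 4)^2*(l^2 + 5*l + 4) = (l + 1)*(l + 4)^2*(l + 4)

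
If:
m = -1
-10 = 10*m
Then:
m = -1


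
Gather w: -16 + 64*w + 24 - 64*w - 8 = 0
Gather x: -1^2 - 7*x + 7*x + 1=0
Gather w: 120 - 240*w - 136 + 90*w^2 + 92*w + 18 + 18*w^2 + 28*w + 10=108*w^2 - 120*w + 12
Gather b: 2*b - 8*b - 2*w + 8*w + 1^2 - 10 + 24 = -6*b + 6*w + 15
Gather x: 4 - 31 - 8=-35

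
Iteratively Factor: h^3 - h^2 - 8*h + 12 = (h - 2)*(h^2 + h - 6) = (h - 2)^2*(h + 3)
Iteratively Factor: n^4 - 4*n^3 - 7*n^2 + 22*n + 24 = (n - 3)*(n^3 - n^2 - 10*n - 8) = (n - 3)*(n + 2)*(n^2 - 3*n - 4) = (n - 4)*(n - 3)*(n + 2)*(n + 1)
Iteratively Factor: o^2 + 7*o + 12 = (o + 3)*(o + 4)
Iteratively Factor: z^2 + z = (z + 1)*(z)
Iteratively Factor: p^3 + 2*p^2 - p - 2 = (p + 1)*(p^2 + p - 2) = (p - 1)*(p + 1)*(p + 2)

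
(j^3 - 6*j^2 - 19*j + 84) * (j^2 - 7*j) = j^5 - 13*j^4 + 23*j^3 + 217*j^2 - 588*j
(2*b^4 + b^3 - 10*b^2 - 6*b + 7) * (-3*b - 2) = -6*b^5 - 7*b^4 + 28*b^3 + 38*b^2 - 9*b - 14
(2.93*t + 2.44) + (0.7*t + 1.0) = 3.63*t + 3.44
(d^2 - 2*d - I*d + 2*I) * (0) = 0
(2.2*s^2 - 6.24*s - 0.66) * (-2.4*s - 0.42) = -5.28*s^3 + 14.052*s^2 + 4.2048*s + 0.2772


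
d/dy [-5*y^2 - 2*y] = -10*y - 2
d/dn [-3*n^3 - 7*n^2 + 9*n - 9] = -9*n^2 - 14*n + 9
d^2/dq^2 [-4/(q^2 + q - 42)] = 8*(q^2 + q - (2*q + 1)^2 - 42)/(q^2 + q - 42)^3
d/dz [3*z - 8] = 3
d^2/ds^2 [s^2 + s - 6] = 2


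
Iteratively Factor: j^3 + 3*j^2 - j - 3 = (j + 1)*(j^2 + 2*j - 3) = (j + 1)*(j + 3)*(j - 1)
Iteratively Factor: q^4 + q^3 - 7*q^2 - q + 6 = (q + 1)*(q^3 - 7*q + 6) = (q + 1)*(q + 3)*(q^2 - 3*q + 2) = (q - 1)*(q + 1)*(q + 3)*(q - 2)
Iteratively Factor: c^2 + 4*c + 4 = (c + 2)*(c + 2)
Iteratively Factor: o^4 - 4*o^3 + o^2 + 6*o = (o)*(o^3 - 4*o^2 + o + 6) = o*(o - 2)*(o^2 - 2*o - 3) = o*(o - 2)*(o + 1)*(o - 3)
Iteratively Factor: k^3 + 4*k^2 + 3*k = (k)*(k^2 + 4*k + 3) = k*(k + 1)*(k + 3)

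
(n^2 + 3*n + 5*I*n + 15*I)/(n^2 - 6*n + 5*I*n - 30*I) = (n + 3)/(n - 6)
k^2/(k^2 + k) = k/(k + 1)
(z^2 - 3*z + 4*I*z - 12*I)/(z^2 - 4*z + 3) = (z + 4*I)/(z - 1)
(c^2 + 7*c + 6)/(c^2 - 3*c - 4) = (c + 6)/(c - 4)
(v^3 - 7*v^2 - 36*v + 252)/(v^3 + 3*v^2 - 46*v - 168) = (v - 6)/(v + 4)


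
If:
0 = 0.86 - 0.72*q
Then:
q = 1.19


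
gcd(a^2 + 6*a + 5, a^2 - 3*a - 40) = a + 5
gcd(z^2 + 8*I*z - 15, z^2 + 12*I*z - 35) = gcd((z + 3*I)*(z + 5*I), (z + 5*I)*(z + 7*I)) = z + 5*I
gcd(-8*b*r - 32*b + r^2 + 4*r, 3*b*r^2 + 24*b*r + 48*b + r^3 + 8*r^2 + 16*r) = r + 4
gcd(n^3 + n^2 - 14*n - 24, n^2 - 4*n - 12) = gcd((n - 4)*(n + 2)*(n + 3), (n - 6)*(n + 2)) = n + 2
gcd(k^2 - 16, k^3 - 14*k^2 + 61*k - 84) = k - 4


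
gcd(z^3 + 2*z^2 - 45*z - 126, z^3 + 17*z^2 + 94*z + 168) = z + 6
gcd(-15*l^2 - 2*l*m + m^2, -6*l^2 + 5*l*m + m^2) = 1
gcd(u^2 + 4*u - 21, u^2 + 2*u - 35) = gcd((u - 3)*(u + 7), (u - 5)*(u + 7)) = u + 7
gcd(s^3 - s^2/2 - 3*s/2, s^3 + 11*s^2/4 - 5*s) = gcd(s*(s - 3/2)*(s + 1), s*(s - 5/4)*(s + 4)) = s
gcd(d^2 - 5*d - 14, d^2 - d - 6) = d + 2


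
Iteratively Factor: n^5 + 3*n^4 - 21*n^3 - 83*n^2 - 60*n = (n + 3)*(n^4 - 21*n^2 - 20*n) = (n + 1)*(n + 3)*(n^3 - n^2 - 20*n) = n*(n + 1)*(n + 3)*(n^2 - n - 20) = n*(n - 5)*(n + 1)*(n + 3)*(n + 4)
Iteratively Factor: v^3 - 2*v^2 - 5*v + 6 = (v - 1)*(v^2 - v - 6) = (v - 1)*(v + 2)*(v - 3)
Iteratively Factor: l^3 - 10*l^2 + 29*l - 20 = (l - 5)*(l^2 - 5*l + 4) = (l - 5)*(l - 4)*(l - 1)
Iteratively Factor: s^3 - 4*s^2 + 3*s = (s - 3)*(s^2 - s) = s*(s - 3)*(s - 1)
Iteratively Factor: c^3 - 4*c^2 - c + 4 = (c - 4)*(c^2 - 1) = (c - 4)*(c + 1)*(c - 1)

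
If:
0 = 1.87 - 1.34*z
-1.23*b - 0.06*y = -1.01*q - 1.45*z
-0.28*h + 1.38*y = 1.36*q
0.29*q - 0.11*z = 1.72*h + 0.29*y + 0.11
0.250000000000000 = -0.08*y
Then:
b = -0.78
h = -0.16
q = -3.14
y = -3.12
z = 1.40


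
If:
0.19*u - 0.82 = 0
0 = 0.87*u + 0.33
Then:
No Solution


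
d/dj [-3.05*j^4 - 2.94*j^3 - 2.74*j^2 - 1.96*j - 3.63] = -12.2*j^3 - 8.82*j^2 - 5.48*j - 1.96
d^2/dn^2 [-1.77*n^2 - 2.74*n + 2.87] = -3.54000000000000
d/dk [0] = 0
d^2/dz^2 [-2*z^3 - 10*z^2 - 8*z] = -12*z - 20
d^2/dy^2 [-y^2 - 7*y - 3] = -2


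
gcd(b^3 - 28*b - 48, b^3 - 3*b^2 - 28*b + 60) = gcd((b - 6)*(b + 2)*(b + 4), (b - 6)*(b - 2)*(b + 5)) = b - 6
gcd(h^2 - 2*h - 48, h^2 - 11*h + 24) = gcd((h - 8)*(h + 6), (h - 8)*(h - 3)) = h - 8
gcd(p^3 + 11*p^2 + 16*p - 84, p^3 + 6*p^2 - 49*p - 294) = p^2 + 13*p + 42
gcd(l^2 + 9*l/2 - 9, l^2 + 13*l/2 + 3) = l + 6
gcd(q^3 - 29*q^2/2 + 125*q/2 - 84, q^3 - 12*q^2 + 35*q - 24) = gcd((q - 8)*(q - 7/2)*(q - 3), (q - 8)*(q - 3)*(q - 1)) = q^2 - 11*q + 24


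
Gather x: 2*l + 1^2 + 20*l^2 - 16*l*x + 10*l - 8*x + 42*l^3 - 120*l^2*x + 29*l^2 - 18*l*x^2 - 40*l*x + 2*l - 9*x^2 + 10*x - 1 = 42*l^3 + 49*l^2 + 14*l + x^2*(-18*l - 9) + x*(-120*l^2 - 56*l + 2)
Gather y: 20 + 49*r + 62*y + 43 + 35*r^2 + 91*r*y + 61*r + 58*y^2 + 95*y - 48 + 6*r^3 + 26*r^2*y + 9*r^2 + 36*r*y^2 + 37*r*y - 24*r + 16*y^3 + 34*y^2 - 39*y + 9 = 6*r^3 + 44*r^2 + 86*r + 16*y^3 + y^2*(36*r + 92) + y*(26*r^2 + 128*r + 118) + 24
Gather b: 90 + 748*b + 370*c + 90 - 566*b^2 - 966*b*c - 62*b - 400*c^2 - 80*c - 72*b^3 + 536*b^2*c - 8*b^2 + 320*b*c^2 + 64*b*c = -72*b^3 + b^2*(536*c - 574) + b*(320*c^2 - 902*c + 686) - 400*c^2 + 290*c + 180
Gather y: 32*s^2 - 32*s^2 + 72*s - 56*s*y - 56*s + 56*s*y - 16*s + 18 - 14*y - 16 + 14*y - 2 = 0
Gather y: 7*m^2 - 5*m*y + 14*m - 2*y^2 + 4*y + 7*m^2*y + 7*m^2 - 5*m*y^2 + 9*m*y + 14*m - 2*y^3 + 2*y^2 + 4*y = 14*m^2 - 5*m*y^2 + 28*m - 2*y^3 + y*(7*m^2 + 4*m + 8)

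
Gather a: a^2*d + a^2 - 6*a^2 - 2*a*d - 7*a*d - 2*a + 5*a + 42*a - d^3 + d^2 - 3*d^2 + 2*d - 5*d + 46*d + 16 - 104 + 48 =a^2*(d - 5) + a*(45 - 9*d) - d^3 - 2*d^2 + 43*d - 40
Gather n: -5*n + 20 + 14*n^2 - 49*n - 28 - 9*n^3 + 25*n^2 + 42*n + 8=-9*n^3 + 39*n^2 - 12*n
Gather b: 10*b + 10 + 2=10*b + 12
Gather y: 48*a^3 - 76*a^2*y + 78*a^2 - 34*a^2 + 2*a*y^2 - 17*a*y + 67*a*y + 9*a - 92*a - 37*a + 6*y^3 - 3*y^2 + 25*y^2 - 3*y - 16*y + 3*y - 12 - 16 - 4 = 48*a^3 + 44*a^2 - 120*a + 6*y^3 + y^2*(2*a + 22) + y*(-76*a^2 + 50*a - 16) - 32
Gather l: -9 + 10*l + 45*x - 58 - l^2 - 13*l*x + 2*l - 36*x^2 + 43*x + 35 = -l^2 + l*(12 - 13*x) - 36*x^2 + 88*x - 32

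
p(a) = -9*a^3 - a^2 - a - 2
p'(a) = -27*a^2 - 2*a - 1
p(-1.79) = 48.20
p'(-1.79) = -83.93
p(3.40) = -370.70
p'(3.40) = -319.92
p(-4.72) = 926.83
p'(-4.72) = -593.08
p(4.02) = -606.86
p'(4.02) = -445.37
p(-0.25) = -1.67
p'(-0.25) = -2.19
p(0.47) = -3.63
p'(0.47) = -7.90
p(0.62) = -5.15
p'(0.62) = -12.62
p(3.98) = -589.22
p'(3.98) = -436.65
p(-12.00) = 15418.00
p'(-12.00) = -3865.00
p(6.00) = -1988.00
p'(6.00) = -985.00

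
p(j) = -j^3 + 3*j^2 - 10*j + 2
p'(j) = -3*j^2 + 6*j - 10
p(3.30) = -34.27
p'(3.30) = -22.87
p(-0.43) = 6.93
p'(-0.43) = -13.13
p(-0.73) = 11.29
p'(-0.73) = -15.98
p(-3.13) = 93.35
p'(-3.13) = -58.17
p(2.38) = -18.29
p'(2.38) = -12.71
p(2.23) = -16.47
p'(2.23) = -11.54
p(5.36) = -119.40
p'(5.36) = -64.03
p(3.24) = -32.92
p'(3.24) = -22.05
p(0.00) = 2.00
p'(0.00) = -10.00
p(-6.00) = 386.00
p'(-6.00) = -154.00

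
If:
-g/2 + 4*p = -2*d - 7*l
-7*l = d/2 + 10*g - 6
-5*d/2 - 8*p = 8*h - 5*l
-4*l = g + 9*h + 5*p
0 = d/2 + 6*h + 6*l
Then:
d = 723/2371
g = 1391/2371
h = -215/9484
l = -13/4742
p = -705/9484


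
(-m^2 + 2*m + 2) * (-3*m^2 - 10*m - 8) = 3*m^4 + 4*m^3 - 18*m^2 - 36*m - 16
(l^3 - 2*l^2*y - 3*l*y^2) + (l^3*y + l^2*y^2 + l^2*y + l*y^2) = l^3*y + l^3 + l^2*y^2 - l^2*y - 2*l*y^2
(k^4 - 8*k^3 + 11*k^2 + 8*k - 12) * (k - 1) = k^5 - 9*k^4 + 19*k^3 - 3*k^2 - 20*k + 12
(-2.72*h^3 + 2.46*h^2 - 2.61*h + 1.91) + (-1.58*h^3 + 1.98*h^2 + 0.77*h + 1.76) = -4.3*h^3 + 4.44*h^2 - 1.84*h + 3.67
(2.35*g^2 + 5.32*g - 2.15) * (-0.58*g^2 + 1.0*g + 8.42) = -1.363*g^4 - 0.7356*g^3 + 26.354*g^2 + 42.6444*g - 18.103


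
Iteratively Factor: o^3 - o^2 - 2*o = (o)*(o^2 - o - 2) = o*(o - 2)*(o + 1)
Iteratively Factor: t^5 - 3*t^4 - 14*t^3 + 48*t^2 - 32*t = (t - 1)*(t^4 - 2*t^3 - 16*t^2 + 32*t) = (t - 4)*(t - 1)*(t^3 + 2*t^2 - 8*t) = (t - 4)*(t - 2)*(t - 1)*(t^2 + 4*t) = (t - 4)*(t - 2)*(t - 1)*(t + 4)*(t)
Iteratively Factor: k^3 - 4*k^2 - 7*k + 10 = (k - 5)*(k^2 + k - 2) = (k - 5)*(k - 1)*(k + 2)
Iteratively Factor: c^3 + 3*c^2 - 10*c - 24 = (c + 2)*(c^2 + c - 12) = (c - 3)*(c + 2)*(c + 4)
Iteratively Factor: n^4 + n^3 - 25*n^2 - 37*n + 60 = (n - 1)*(n^3 + 2*n^2 - 23*n - 60) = (n - 5)*(n - 1)*(n^2 + 7*n + 12) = (n - 5)*(n - 1)*(n + 4)*(n + 3)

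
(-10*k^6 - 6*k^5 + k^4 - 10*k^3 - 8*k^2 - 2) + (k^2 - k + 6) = -10*k^6 - 6*k^5 + k^4 - 10*k^3 - 7*k^2 - k + 4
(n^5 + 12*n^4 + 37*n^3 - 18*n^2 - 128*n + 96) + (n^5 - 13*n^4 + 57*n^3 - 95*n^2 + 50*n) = 2*n^5 - n^4 + 94*n^3 - 113*n^2 - 78*n + 96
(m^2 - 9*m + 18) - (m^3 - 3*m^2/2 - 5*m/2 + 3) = -m^3 + 5*m^2/2 - 13*m/2 + 15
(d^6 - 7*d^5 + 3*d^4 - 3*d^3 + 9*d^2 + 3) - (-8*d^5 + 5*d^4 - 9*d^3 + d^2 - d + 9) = d^6 + d^5 - 2*d^4 + 6*d^3 + 8*d^2 + d - 6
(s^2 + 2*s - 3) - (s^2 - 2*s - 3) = 4*s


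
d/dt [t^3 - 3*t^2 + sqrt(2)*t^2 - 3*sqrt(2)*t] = 3*t^2 - 6*t + 2*sqrt(2)*t - 3*sqrt(2)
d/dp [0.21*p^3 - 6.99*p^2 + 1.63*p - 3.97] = 0.63*p^2 - 13.98*p + 1.63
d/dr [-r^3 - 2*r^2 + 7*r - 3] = -3*r^2 - 4*r + 7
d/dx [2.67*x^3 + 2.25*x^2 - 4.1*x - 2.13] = 8.01*x^2 + 4.5*x - 4.1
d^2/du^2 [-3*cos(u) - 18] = 3*cos(u)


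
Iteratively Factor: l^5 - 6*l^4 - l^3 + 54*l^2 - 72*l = (l + 3)*(l^4 - 9*l^3 + 26*l^2 - 24*l) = (l - 3)*(l + 3)*(l^3 - 6*l^2 + 8*l) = (l - 4)*(l - 3)*(l + 3)*(l^2 - 2*l) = l*(l - 4)*(l - 3)*(l + 3)*(l - 2)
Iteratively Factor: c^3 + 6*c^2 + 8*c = (c + 4)*(c^2 + 2*c) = c*(c + 4)*(c + 2)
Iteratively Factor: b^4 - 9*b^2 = (b)*(b^3 - 9*b) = b^2*(b^2 - 9) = b^2*(b + 3)*(b - 3)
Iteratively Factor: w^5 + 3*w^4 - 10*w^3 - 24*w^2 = (w)*(w^4 + 3*w^3 - 10*w^2 - 24*w) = w*(w + 2)*(w^3 + w^2 - 12*w) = w*(w + 2)*(w + 4)*(w^2 - 3*w) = w^2*(w + 2)*(w + 4)*(w - 3)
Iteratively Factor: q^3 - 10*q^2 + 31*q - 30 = (q - 5)*(q^2 - 5*q + 6) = (q - 5)*(q - 3)*(q - 2)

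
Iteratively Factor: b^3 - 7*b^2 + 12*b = (b - 3)*(b^2 - 4*b) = b*(b - 3)*(b - 4)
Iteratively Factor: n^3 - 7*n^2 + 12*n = (n)*(n^2 - 7*n + 12) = n*(n - 3)*(n - 4)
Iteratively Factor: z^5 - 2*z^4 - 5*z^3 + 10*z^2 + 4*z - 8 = (z + 2)*(z^4 - 4*z^3 + 3*z^2 + 4*z - 4) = (z + 1)*(z + 2)*(z^3 - 5*z^2 + 8*z - 4) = (z - 2)*(z + 1)*(z + 2)*(z^2 - 3*z + 2) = (z - 2)*(z - 1)*(z + 1)*(z + 2)*(z - 2)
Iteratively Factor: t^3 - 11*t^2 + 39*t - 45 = (t - 3)*(t^2 - 8*t + 15) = (t - 3)^2*(t - 5)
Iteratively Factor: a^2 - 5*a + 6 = (a - 2)*(a - 3)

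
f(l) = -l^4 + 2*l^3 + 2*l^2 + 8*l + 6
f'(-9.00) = 3374.00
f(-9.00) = -7923.00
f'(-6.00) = 1064.00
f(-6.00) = -1698.00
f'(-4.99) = 634.45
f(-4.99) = -852.64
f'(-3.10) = 172.42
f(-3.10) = -151.51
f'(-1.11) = 16.42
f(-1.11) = -4.67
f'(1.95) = 8.96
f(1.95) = 29.58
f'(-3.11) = 173.91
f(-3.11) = -153.25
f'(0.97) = 13.87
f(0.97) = 16.58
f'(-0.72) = 9.72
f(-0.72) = 0.26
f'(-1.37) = 24.07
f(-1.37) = -9.87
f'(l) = -4*l^3 + 6*l^2 + 4*l + 8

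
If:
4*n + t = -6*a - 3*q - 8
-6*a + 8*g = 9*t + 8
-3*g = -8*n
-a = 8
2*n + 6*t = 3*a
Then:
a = -8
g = -608/73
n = -228/73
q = 4048/219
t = -216/73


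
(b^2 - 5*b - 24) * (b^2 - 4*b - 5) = b^4 - 9*b^3 - 9*b^2 + 121*b + 120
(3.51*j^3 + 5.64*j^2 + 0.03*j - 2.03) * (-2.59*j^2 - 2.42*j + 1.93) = -9.0909*j^5 - 23.1018*j^4 - 6.9522*j^3 + 16.0703*j^2 + 4.9705*j - 3.9179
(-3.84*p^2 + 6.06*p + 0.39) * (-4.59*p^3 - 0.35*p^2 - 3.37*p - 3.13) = 17.6256*p^5 - 26.4714*p^4 + 9.0297*p^3 - 8.5395*p^2 - 20.2821*p - 1.2207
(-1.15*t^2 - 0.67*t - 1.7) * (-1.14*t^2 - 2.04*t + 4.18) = 1.311*t^4 + 3.1098*t^3 - 1.5022*t^2 + 0.6674*t - 7.106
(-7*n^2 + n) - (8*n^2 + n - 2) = 2 - 15*n^2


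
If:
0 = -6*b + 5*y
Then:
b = 5*y/6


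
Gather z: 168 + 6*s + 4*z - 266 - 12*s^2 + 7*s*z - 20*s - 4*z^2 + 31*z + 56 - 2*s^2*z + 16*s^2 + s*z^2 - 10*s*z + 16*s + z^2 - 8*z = 4*s^2 + 2*s + z^2*(s - 3) + z*(-2*s^2 - 3*s + 27) - 42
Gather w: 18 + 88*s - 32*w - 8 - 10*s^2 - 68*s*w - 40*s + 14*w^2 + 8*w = -10*s^2 + 48*s + 14*w^2 + w*(-68*s - 24) + 10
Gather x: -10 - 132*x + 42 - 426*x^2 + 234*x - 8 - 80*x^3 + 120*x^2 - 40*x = -80*x^3 - 306*x^2 + 62*x + 24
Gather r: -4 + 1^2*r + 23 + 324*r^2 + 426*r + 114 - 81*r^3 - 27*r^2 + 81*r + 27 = -81*r^3 + 297*r^2 + 508*r + 160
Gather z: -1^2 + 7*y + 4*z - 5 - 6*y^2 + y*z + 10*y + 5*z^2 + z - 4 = -6*y^2 + 17*y + 5*z^2 + z*(y + 5) - 10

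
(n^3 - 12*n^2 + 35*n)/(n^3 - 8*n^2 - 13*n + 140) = n/(n + 4)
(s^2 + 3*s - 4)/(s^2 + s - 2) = (s + 4)/(s + 2)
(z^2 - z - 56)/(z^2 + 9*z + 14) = (z - 8)/(z + 2)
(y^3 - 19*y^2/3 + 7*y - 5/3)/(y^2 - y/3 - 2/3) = (3*y^2 - 16*y + 5)/(3*y + 2)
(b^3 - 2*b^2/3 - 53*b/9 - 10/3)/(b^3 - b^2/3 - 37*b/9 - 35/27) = 3*(3*b^2 - 7*b - 6)/(9*b^2 - 18*b - 7)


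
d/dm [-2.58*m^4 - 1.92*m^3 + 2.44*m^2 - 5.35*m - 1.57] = -10.32*m^3 - 5.76*m^2 + 4.88*m - 5.35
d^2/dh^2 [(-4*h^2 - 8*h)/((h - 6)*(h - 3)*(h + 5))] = 8*(-h^6 - 6*h^5 - 57*h^4 + 652*h^3 - 2160*h - 12960)/(h^9 - 12*h^8 - 33*h^7 + 854*h^6 - 1269*h^5 - 19008*h^4 + 62937*h^3 + 99630*h^2 - 656100*h + 729000)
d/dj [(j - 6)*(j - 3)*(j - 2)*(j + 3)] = 4*j^3 - 24*j^2 + 6*j + 72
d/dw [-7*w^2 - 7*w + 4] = -14*w - 7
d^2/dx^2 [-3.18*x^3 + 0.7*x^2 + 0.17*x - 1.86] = 1.4 - 19.08*x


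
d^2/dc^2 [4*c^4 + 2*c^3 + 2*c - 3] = 12*c*(4*c + 1)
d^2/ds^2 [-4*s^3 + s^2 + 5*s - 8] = 2 - 24*s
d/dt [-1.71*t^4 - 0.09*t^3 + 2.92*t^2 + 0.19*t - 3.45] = -6.84*t^3 - 0.27*t^2 + 5.84*t + 0.19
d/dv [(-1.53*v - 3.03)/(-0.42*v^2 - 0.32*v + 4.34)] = (0.6426*v^2 + 0.4896*v - (0.84*v + 0.32)*(1.53*v + 3.03) - 6.6402)/(0.42*v^2 + 0.32*v - 4.34)^2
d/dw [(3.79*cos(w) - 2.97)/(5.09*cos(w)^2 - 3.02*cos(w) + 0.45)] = (19.2911*cos(w)^2 - 30.2346*cos(w) + 7.2639)*sin(w)/(25.9081*cos(w)^4 - 30.7436*cos(w)^3 + 13.7014*cos(w)^2 - 2.718*cos(w) + 0.2025)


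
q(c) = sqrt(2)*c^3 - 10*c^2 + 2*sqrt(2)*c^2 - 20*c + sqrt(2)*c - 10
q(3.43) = -101.05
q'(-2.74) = 52.57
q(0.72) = -26.57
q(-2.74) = -42.01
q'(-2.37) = 39.24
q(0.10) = -11.93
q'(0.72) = -26.71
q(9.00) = 272.79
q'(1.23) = -29.81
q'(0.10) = -19.98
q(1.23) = -41.08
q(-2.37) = -25.06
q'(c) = 3*sqrt(2)*c^2 - 20*c + 4*sqrt(2)*c - 20 + sqrt(2)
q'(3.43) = -17.87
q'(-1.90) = 23.98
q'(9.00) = 195.98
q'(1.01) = -28.74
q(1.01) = -34.63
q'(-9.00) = 454.16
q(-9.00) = -1454.59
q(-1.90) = -10.28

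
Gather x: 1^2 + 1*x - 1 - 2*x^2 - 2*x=-2*x^2 - x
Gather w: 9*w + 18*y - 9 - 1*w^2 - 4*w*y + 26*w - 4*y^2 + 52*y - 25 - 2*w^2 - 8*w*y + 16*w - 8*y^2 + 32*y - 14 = -3*w^2 + w*(51 - 12*y) - 12*y^2 + 102*y - 48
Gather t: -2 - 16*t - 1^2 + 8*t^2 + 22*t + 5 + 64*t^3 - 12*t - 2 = 64*t^3 + 8*t^2 - 6*t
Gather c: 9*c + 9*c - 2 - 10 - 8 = 18*c - 20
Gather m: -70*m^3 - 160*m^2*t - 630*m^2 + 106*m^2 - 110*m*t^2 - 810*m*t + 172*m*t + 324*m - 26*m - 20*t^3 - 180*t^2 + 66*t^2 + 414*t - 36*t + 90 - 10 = -70*m^3 + m^2*(-160*t - 524) + m*(-110*t^2 - 638*t + 298) - 20*t^3 - 114*t^2 + 378*t + 80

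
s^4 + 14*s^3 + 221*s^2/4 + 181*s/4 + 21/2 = (s + 1/2)^2*(s + 6)*(s + 7)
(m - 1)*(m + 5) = m^2 + 4*m - 5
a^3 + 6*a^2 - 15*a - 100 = (a - 4)*(a + 5)^2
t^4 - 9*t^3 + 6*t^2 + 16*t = t*(t - 8)*(t - 2)*(t + 1)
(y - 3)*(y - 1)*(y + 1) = y^3 - 3*y^2 - y + 3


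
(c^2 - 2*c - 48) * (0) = 0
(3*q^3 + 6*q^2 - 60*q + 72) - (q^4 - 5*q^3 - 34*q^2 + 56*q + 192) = -q^4 + 8*q^3 + 40*q^2 - 116*q - 120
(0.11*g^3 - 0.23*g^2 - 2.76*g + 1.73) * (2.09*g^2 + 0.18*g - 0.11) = 0.2299*g^5 - 0.4609*g^4 - 5.8219*g^3 + 3.1442*g^2 + 0.615*g - 0.1903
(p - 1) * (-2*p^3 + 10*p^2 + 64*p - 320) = -2*p^4 + 12*p^3 + 54*p^2 - 384*p + 320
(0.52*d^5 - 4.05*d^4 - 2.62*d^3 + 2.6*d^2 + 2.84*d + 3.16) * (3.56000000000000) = 1.8512*d^5 - 14.418*d^4 - 9.3272*d^3 + 9.256*d^2 + 10.1104*d + 11.2496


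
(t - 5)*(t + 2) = t^2 - 3*t - 10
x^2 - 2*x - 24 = (x - 6)*(x + 4)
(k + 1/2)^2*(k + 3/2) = k^3 + 5*k^2/2 + 7*k/4 + 3/8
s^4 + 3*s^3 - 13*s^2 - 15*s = s*(s - 3)*(s + 1)*(s + 5)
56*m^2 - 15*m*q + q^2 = (-8*m + q)*(-7*m + q)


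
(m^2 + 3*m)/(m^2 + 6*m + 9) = m/(m + 3)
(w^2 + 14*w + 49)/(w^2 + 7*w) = (w + 7)/w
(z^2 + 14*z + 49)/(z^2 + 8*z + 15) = (z^2 + 14*z + 49)/(z^2 + 8*z + 15)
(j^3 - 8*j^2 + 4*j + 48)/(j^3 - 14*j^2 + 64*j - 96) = (j + 2)/(j - 4)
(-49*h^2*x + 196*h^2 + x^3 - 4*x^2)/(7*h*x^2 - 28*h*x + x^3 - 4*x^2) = (-7*h + x)/x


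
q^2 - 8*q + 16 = (q - 4)^2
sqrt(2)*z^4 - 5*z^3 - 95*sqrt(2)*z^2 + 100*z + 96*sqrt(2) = (z - 8*sqrt(2))*(z - sqrt(2))*(z + 6*sqrt(2))*(sqrt(2)*z + 1)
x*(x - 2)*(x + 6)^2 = x^4 + 10*x^3 + 12*x^2 - 72*x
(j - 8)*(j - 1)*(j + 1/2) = j^3 - 17*j^2/2 + 7*j/2 + 4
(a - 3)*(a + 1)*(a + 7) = a^3 + 5*a^2 - 17*a - 21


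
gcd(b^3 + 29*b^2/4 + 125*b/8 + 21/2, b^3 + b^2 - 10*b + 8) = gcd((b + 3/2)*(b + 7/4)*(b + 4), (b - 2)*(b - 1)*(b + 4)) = b + 4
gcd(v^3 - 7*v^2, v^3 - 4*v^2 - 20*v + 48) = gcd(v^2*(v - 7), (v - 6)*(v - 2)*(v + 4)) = 1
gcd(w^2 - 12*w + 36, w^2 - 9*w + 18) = w - 6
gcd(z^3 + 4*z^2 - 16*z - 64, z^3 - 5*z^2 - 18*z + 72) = z + 4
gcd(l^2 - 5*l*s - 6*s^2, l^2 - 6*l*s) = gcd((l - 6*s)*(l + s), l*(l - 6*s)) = -l + 6*s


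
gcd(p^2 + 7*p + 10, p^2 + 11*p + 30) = p + 5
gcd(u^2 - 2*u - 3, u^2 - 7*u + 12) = u - 3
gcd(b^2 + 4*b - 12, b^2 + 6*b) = b + 6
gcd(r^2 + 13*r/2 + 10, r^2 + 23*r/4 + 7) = r + 4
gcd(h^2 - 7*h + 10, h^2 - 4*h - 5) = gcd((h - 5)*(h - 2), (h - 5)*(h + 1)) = h - 5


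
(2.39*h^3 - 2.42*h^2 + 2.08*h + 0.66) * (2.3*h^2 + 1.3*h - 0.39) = 5.497*h^5 - 2.459*h^4 + 0.7059*h^3 + 5.1658*h^2 + 0.0468000000000001*h - 0.2574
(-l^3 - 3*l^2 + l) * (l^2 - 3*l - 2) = -l^5 + 12*l^3 + 3*l^2 - 2*l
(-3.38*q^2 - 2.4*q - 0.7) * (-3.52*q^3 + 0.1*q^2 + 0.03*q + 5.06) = 11.8976*q^5 + 8.11*q^4 + 2.1226*q^3 - 17.2448*q^2 - 12.165*q - 3.542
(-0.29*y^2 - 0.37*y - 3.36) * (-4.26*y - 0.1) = 1.2354*y^3 + 1.6052*y^2 + 14.3506*y + 0.336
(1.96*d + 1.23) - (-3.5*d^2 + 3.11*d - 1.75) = 3.5*d^2 - 1.15*d + 2.98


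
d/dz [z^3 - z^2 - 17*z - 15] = 3*z^2 - 2*z - 17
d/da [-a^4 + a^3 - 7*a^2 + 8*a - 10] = -4*a^3 + 3*a^2 - 14*a + 8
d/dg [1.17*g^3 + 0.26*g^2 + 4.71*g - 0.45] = 3.51*g^2 + 0.52*g + 4.71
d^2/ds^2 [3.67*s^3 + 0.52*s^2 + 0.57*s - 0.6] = 22.02*s + 1.04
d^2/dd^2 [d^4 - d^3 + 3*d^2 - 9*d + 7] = 12*d^2 - 6*d + 6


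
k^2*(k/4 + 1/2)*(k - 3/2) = k^4/4 + k^3/8 - 3*k^2/4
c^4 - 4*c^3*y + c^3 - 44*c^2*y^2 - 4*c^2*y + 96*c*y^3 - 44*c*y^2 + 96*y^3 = (c + 1)*(c - 8*y)*(c - 2*y)*(c + 6*y)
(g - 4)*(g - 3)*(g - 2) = g^3 - 9*g^2 + 26*g - 24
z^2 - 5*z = z*(z - 5)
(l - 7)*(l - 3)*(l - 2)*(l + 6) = l^4 - 6*l^3 - 31*l^2 + 204*l - 252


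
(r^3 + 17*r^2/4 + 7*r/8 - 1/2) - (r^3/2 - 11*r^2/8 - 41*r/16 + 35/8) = r^3/2 + 45*r^2/8 + 55*r/16 - 39/8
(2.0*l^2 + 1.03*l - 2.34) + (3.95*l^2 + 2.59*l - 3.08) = 5.95*l^2 + 3.62*l - 5.42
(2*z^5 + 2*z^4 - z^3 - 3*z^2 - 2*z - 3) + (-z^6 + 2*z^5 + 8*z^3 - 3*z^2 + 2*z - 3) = -z^6 + 4*z^5 + 2*z^4 + 7*z^3 - 6*z^2 - 6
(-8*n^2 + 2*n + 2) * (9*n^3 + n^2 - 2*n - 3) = -72*n^5 + 10*n^4 + 36*n^3 + 22*n^2 - 10*n - 6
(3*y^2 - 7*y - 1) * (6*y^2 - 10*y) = 18*y^4 - 72*y^3 + 64*y^2 + 10*y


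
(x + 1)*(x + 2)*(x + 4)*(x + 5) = x^4 + 12*x^3 + 49*x^2 + 78*x + 40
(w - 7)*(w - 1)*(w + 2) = w^3 - 6*w^2 - 9*w + 14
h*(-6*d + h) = -6*d*h + h^2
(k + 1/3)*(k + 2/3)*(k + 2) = k^3 + 3*k^2 + 20*k/9 + 4/9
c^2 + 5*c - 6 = (c - 1)*(c + 6)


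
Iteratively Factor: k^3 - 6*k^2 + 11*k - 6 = (k - 3)*(k^2 - 3*k + 2) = (k - 3)*(k - 2)*(k - 1)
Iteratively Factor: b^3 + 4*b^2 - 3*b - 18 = (b + 3)*(b^2 + b - 6) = (b + 3)^2*(b - 2)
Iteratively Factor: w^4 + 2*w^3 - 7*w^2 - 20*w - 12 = (w - 3)*(w^3 + 5*w^2 + 8*w + 4) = (w - 3)*(w + 2)*(w^2 + 3*w + 2) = (w - 3)*(w + 1)*(w + 2)*(w + 2)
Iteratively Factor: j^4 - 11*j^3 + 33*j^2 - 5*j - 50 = (j - 5)*(j^3 - 6*j^2 + 3*j + 10) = (j - 5)^2*(j^2 - j - 2) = (j - 5)^2*(j - 2)*(j + 1)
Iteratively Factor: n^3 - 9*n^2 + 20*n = (n)*(n^2 - 9*n + 20) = n*(n - 4)*(n - 5)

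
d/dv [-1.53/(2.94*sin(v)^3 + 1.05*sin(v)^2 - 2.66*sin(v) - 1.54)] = (13.4946*sin(v)^2 + 3.213*sin(v) - 4.0698)*cos(v)/(2.94*sin(v)^3 + 1.05*sin(v)^2 - 2.66*sin(v) - 1.54)^2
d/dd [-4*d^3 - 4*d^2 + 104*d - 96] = -12*d^2 - 8*d + 104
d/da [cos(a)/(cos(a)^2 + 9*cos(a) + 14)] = (cos(a)^2 - 14)*sin(a)/((cos(a) + 2)^2*(cos(a) + 7)^2)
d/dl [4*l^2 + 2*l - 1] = 8*l + 2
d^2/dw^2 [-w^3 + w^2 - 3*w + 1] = 2 - 6*w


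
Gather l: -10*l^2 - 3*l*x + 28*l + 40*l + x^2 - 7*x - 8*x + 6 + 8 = -10*l^2 + l*(68 - 3*x) + x^2 - 15*x + 14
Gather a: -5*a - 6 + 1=-5*a - 5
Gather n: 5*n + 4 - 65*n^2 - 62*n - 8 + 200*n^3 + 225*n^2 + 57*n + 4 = 200*n^3 + 160*n^2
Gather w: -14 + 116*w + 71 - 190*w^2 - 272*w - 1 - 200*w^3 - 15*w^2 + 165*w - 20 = -200*w^3 - 205*w^2 + 9*w + 36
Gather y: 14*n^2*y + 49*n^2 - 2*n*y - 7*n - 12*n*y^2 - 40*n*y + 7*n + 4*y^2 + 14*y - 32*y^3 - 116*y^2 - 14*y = 49*n^2 - 32*y^3 + y^2*(-12*n - 112) + y*(14*n^2 - 42*n)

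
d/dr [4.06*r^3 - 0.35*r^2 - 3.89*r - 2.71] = 12.18*r^2 - 0.7*r - 3.89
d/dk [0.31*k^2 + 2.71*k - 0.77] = 0.62*k + 2.71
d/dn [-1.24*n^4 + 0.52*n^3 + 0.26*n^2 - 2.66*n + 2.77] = -4.96*n^3 + 1.56*n^2 + 0.52*n - 2.66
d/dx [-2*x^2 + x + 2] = 1 - 4*x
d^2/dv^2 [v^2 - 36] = 2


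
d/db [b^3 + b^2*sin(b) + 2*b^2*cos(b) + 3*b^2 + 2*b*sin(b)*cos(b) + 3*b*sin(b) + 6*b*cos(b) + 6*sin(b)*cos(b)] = -2*b^2*sin(b) + b^2*cos(b) + 3*b^2 - 4*b*sin(b) + 7*b*cos(b) + 2*b*cos(2*b) + 6*b + 3*sin(b) + sin(2*b) + 6*cos(b) + 6*cos(2*b)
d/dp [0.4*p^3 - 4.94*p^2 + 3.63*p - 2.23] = 1.2*p^2 - 9.88*p + 3.63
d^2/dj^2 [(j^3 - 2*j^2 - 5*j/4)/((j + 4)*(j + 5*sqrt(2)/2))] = 2*(60*sqrt(2)*j^3 + 141*j^3 + 600*j^2 + 720*sqrt(2)*j^2 + 150*sqrt(2)*j + 2400*j - 1350 + 200*sqrt(2))/(4*j^6 + 30*sqrt(2)*j^5 + 48*j^5 + 342*j^4 + 360*sqrt(2)*j^4 + 2056*j^3 + 1565*sqrt(2)*j^3 + 3420*sqrt(2)*j^2 + 7200*j^2 + 6000*sqrt(2)*j + 9600*j + 8000*sqrt(2))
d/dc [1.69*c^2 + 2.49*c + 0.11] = 3.38*c + 2.49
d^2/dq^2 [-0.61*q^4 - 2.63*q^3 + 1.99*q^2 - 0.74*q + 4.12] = -7.32*q^2 - 15.78*q + 3.98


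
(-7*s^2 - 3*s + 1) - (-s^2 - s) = -6*s^2 - 2*s + 1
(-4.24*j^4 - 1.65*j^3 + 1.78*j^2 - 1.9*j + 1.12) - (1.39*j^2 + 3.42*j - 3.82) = -4.24*j^4 - 1.65*j^3 + 0.39*j^2 - 5.32*j + 4.94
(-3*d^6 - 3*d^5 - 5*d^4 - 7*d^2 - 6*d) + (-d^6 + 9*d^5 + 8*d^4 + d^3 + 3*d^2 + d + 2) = -4*d^6 + 6*d^5 + 3*d^4 + d^3 - 4*d^2 - 5*d + 2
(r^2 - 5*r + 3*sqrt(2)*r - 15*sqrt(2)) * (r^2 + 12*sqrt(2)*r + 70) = r^4 - 5*r^3 + 15*sqrt(2)*r^3 - 75*sqrt(2)*r^2 + 142*r^2 - 710*r + 210*sqrt(2)*r - 1050*sqrt(2)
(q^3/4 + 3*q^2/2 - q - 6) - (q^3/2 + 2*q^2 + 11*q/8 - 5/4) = -q^3/4 - q^2/2 - 19*q/8 - 19/4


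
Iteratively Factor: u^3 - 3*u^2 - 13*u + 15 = (u - 1)*(u^2 - 2*u - 15) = (u - 1)*(u + 3)*(u - 5)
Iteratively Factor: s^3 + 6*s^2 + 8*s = (s + 2)*(s^2 + 4*s) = s*(s + 2)*(s + 4)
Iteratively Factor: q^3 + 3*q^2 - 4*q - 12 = (q + 3)*(q^2 - 4) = (q + 2)*(q + 3)*(q - 2)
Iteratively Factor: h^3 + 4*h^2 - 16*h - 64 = (h - 4)*(h^2 + 8*h + 16) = (h - 4)*(h + 4)*(h + 4)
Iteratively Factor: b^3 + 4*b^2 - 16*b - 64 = (b + 4)*(b^2 - 16) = (b + 4)^2*(b - 4)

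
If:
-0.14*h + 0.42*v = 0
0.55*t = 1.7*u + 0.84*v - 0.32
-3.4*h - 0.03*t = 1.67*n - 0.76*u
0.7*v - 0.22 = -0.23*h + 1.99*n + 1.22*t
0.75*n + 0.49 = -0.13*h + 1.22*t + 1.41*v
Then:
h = 0.16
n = -0.21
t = 0.23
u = 0.24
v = 0.05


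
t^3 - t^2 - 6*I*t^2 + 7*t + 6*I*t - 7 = (t - 1)*(t - 7*I)*(t + I)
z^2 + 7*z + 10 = (z + 2)*(z + 5)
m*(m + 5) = m^2 + 5*m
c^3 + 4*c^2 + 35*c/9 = c*(c + 5/3)*(c + 7/3)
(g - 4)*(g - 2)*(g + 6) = g^3 - 28*g + 48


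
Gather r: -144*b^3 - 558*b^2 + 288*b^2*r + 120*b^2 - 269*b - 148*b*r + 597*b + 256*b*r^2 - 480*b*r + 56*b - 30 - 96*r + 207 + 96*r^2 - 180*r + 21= -144*b^3 - 438*b^2 + 384*b + r^2*(256*b + 96) + r*(288*b^2 - 628*b - 276) + 198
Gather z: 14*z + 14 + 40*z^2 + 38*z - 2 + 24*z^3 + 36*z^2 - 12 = 24*z^3 + 76*z^2 + 52*z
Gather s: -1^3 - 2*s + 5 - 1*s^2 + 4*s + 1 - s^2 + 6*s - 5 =-2*s^2 + 8*s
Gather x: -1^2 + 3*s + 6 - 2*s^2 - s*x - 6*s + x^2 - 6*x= -2*s^2 - 3*s + x^2 + x*(-s - 6) + 5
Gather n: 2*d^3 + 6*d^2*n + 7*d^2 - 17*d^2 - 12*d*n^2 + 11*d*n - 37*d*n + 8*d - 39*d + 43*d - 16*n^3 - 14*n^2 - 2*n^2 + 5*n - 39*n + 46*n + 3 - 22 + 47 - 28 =2*d^3 - 10*d^2 + 12*d - 16*n^3 + n^2*(-12*d - 16) + n*(6*d^2 - 26*d + 12)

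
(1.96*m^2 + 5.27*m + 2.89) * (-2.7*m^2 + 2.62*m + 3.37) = -5.292*m^4 - 9.0938*m^3 + 12.6096*m^2 + 25.3317*m + 9.7393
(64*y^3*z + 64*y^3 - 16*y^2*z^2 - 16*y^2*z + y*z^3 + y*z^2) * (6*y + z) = 384*y^4*z + 384*y^4 - 32*y^3*z^2 - 32*y^3*z - 10*y^2*z^3 - 10*y^2*z^2 + y*z^4 + y*z^3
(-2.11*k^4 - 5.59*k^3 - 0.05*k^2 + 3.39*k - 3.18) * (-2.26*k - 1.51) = 4.7686*k^5 + 15.8195*k^4 + 8.5539*k^3 - 7.5859*k^2 + 2.0679*k + 4.8018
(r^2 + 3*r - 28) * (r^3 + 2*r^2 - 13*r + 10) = r^5 + 5*r^4 - 35*r^3 - 85*r^2 + 394*r - 280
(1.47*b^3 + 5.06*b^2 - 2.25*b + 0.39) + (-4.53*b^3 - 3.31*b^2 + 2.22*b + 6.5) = -3.06*b^3 + 1.75*b^2 - 0.0299999999999998*b + 6.89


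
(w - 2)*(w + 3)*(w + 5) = w^3 + 6*w^2 - w - 30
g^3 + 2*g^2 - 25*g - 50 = (g - 5)*(g + 2)*(g + 5)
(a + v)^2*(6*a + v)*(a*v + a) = 6*a^4*v + 6*a^4 + 13*a^3*v^2 + 13*a^3*v + 8*a^2*v^3 + 8*a^2*v^2 + a*v^4 + a*v^3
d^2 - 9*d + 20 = (d - 5)*(d - 4)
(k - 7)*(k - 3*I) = k^2 - 7*k - 3*I*k + 21*I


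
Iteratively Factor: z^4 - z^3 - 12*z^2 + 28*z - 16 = (z - 2)*(z^3 + z^2 - 10*z + 8) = (z - 2)*(z - 1)*(z^2 + 2*z - 8) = (z - 2)*(z - 1)*(z + 4)*(z - 2)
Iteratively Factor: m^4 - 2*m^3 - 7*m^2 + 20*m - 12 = (m + 3)*(m^3 - 5*m^2 + 8*m - 4) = (m - 2)*(m + 3)*(m^2 - 3*m + 2) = (m - 2)^2*(m + 3)*(m - 1)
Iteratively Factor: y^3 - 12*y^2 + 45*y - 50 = (y - 5)*(y^2 - 7*y + 10) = (y - 5)*(y - 2)*(y - 5)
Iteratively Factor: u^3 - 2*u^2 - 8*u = (u)*(u^2 - 2*u - 8) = u*(u - 4)*(u + 2)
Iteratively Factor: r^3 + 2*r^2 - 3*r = (r - 1)*(r^2 + 3*r) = (r - 1)*(r + 3)*(r)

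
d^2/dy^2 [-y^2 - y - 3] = -2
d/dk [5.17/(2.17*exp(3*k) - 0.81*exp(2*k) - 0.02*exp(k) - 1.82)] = (-33.6567*exp(2*k) + 8.3754*exp(k) + 0.1034)*exp(k)/(-2.17*exp(3*k) + 0.81*exp(2*k) + 0.02*exp(k) + 1.82)^2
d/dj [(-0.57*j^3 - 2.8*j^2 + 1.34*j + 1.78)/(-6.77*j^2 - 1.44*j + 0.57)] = (3.8589*j^4 + 1.6416*j^3 + 12.1291*j^2 + 20.9092*j + 3.327)/(45.8329*j^4 + 19.4976*j^3 - 5.6442*j^2 - 1.6416*j + 0.3249)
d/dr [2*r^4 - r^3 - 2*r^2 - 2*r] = 8*r^3 - 3*r^2 - 4*r - 2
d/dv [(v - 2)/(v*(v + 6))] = (-v^2 + 4*v + 12)/(v^2*(v^2 + 12*v + 36))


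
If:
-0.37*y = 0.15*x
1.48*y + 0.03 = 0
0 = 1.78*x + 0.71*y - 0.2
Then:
No Solution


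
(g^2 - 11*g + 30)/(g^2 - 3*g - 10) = (g - 6)/(g + 2)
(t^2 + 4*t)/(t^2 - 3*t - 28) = t/(t - 7)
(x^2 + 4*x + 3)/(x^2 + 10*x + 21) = (x + 1)/(x + 7)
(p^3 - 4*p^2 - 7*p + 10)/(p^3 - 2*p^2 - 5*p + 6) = (p - 5)/(p - 3)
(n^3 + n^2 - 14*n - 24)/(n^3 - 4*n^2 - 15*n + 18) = (n^2 - 2*n - 8)/(n^2 - 7*n + 6)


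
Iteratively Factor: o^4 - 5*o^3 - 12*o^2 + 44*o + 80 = (o + 2)*(o^3 - 7*o^2 + 2*o + 40) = (o - 5)*(o + 2)*(o^2 - 2*o - 8) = (o - 5)*(o + 2)^2*(o - 4)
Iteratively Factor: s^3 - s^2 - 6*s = (s + 2)*(s^2 - 3*s) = s*(s + 2)*(s - 3)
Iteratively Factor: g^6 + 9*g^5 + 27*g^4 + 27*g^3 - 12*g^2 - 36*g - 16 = (g + 2)*(g^5 + 7*g^4 + 13*g^3 + g^2 - 14*g - 8) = (g + 1)*(g + 2)*(g^4 + 6*g^3 + 7*g^2 - 6*g - 8) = (g + 1)*(g + 2)^2*(g^3 + 4*g^2 - g - 4) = (g - 1)*(g + 1)*(g + 2)^2*(g^2 + 5*g + 4) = (g - 1)*(g + 1)*(g + 2)^2*(g + 4)*(g + 1)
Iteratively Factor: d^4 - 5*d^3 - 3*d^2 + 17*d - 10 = (d - 1)*(d^3 - 4*d^2 - 7*d + 10) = (d - 1)*(d + 2)*(d^2 - 6*d + 5) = (d - 5)*(d - 1)*(d + 2)*(d - 1)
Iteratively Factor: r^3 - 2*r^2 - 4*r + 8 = (r + 2)*(r^2 - 4*r + 4) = (r - 2)*(r + 2)*(r - 2)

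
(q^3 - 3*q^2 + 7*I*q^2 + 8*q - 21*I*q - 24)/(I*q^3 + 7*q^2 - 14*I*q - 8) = (-I*q^2 + q*(8 + 3*I) - 24)/(q^2 - 6*I*q - 8)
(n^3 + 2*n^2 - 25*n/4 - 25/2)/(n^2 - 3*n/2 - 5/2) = (n^2 + 9*n/2 + 5)/(n + 1)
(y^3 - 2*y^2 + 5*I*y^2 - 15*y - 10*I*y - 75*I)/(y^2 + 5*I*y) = y - 2 - 15/y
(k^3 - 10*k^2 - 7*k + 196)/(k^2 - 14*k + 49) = k + 4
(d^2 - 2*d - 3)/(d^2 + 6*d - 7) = (d^2 - 2*d - 3)/(d^2 + 6*d - 7)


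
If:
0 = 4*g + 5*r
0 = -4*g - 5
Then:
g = -5/4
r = 1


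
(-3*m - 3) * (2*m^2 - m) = -6*m^3 - 3*m^2 + 3*m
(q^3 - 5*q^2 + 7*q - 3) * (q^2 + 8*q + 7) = q^5 + 3*q^4 - 26*q^3 + 18*q^2 + 25*q - 21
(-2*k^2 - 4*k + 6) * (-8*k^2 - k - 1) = 16*k^4 + 34*k^3 - 42*k^2 - 2*k - 6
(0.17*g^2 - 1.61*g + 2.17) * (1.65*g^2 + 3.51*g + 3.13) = 0.2805*g^4 - 2.0598*g^3 - 1.5385*g^2 + 2.5774*g + 6.7921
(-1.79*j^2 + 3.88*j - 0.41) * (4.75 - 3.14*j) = 5.6206*j^3 - 20.6857*j^2 + 19.7174*j - 1.9475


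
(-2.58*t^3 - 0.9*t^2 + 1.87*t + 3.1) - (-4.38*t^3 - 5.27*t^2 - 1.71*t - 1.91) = 1.8*t^3 + 4.37*t^2 + 3.58*t + 5.01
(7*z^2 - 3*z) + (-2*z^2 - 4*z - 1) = 5*z^2 - 7*z - 1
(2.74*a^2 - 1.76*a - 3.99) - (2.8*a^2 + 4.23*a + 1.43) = -0.0599999999999996*a^2 - 5.99*a - 5.42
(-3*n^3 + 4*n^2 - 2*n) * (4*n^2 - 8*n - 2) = -12*n^5 + 40*n^4 - 34*n^3 + 8*n^2 + 4*n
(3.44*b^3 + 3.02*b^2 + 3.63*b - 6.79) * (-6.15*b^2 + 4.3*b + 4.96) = -21.156*b^5 - 3.781*b^4 + 7.7239*b^3 + 72.3467*b^2 - 11.1922*b - 33.6784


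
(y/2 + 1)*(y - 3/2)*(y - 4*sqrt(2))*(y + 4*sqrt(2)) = y^4/2 + y^3/4 - 35*y^2/2 - 8*y + 48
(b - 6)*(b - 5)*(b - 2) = b^3 - 13*b^2 + 52*b - 60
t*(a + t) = a*t + t^2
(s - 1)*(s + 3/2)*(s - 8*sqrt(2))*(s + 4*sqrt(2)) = s^4 - 4*sqrt(2)*s^3 + s^3/2 - 131*s^2/2 - 2*sqrt(2)*s^2 - 32*s + 6*sqrt(2)*s + 96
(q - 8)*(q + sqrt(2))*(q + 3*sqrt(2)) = q^3 - 8*q^2 + 4*sqrt(2)*q^2 - 32*sqrt(2)*q + 6*q - 48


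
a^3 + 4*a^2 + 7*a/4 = a*(a + 1/2)*(a + 7/2)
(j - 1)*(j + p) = j^2 + j*p - j - p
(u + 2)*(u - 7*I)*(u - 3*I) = u^3 + 2*u^2 - 10*I*u^2 - 21*u - 20*I*u - 42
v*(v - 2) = v^2 - 2*v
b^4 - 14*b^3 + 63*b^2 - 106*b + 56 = (b - 7)*(b - 4)*(b - 2)*(b - 1)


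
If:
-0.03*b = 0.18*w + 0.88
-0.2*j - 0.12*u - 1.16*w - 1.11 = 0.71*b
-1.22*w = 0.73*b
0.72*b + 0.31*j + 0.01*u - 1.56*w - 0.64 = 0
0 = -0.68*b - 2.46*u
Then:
No Solution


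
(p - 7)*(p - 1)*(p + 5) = p^3 - 3*p^2 - 33*p + 35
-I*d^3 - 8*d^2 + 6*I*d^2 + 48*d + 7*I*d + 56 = (d - 7)*(d - 8*I)*(-I*d - I)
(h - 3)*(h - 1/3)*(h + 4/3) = h^3 - 2*h^2 - 31*h/9 + 4/3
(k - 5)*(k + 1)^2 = k^3 - 3*k^2 - 9*k - 5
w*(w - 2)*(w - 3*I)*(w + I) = w^4 - 2*w^3 - 2*I*w^3 + 3*w^2 + 4*I*w^2 - 6*w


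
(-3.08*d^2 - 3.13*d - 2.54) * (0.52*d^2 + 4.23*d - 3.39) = -1.6016*d^4 - 14.656*d^3 - 4.1195*d^2 - 0.133500000000002*d + 8.6106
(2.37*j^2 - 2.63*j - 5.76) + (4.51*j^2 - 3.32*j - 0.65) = 6.88*j^2 - 5.95*j - 6.41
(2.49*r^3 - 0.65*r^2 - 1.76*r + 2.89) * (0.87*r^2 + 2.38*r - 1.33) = 2.1663*r^5 + 5.3607*r^4 - 6.3899*r^3 - 0.81*r^2 + 9.219*r - 3.8437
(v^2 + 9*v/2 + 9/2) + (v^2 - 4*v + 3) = 2*v^2 + v/2 + 15/2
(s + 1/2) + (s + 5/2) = 2*s + 3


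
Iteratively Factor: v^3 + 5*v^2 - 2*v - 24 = (v - 2)*(v^2 + 7*v + 12) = (v - 2)*(v + 4)*(v + 3)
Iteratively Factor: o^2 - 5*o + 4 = (o - 1)*(o - 4)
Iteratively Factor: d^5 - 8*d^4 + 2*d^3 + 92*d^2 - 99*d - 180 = (d + 3)*(d^4 - 11*d^3 + 35*d^2 - 13*d - 60) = (d - 5)*(d + 3)*(d^3 - 6*d^2 + 5*d + 12) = (d - 5)*(d - 3)*(d + 3)*(d^2 - 3*d - 4) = (d - 5)*(d - 3)*(d + 1)*(d + 3)*(d - 4)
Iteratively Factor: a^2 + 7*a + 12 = (a + 3)*(a + 4)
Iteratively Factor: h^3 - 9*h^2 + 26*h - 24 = (h - 3)*(h^2 - 6*h + 8) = (h - 3)*(h - 2)*(h - 4)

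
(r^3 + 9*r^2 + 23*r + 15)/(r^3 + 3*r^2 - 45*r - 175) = (r^2 + 4*r + 3)/(r^2 - 2*r - 35)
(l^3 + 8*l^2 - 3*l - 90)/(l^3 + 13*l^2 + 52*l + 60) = (l - 3)/(l + 2)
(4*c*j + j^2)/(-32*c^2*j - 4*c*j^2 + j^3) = -1/(8*c - j)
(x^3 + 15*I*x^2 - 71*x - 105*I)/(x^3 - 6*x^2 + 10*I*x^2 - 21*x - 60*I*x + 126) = (x + 5*I)/(x - 6)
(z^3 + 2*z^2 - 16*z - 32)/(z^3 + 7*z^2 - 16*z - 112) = (z + 2)/(z + 7)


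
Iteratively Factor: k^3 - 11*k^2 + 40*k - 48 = (k - 4)*(k^2 - 7*k + 12) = (k - 4)^2*(k - 3)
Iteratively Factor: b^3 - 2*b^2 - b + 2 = (b - 2)*(b^2 - 1) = (b - 2)*(b + 1)*(b - 1)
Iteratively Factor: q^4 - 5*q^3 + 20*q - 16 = (q - 4)*(q^3 - q^2 - 4*q + 4) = (q - 4)*(q + 2)*(q^2 - 3*q + 2) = (q - 4)*(q - 2)*(q + 2)*(q - 1)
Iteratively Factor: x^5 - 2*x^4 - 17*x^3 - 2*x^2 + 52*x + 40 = (x - 5)*(x^4 + 3*x^3 - 2*x^2 - 12*x - 8) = (x - 5)*(x - 2)*(x^3 + 5*x^2 + 8*x + 4) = (x - 5)*(x - 2)*(x + 1)*(x^2 + 4*x + 4) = (x - 5)*(x - 2)*(x + 1)*(x + 2)*(x + 2)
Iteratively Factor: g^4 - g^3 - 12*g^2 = (g)*(g^3 - g^2 - 12*g) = g*(g - 4)*(g^2 + 3*g) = g^2*(g - 4)*(g + 3)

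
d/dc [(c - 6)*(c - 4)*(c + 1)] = 3*c^2 - 18*c + 14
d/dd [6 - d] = -1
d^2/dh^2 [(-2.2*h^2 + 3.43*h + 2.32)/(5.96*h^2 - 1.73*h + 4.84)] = (198.310656*h^3 + 875.233152*h^2 - 737.185248*h - 165.592728)/(211.708736*h^6 - 184.357104*h^5 + 569.286684*h^4 - 304.603349*h^3 + 462.306636*h^2 - 121.578864*h + 113.379904)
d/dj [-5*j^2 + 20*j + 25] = 20 - 10*j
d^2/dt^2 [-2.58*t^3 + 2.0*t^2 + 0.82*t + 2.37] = 4.0 - 15.48*t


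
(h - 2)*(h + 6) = h^2 + 4*h - 12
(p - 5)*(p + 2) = p^2 - 3*p - 10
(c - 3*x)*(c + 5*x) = c^2 + 2*c*x - 15*x^2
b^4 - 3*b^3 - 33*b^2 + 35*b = b*(b - 7)*(b - 1)*(b + 5)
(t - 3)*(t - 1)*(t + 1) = t^3 - 3*t^2 - t + 3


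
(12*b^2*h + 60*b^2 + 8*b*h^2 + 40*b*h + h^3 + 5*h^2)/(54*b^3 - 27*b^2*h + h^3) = (2*b*h + 10*b + h^2 + 5*h)/(9*b^2 - 6*b*h + h^2)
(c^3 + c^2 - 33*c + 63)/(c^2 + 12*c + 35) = (c^2 - 6*c + 9)/(c + 5)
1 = 1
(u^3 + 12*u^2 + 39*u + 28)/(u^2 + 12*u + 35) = (u^2 + 5*u + 4)/(u + 5)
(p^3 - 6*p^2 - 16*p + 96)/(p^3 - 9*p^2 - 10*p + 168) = (p - 4)/(p - 7)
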